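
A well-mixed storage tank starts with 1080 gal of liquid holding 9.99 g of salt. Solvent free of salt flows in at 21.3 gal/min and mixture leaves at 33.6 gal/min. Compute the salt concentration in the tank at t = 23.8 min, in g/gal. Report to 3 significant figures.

0.00535 g/gal

Let m(t) be the amount of salt. Volume: V(t) = V₀ + (Q_in − Q_out) t = 1080 − 12.300 t; V(23.8) = 787.26 gal.
No salt enters, so dm/dt = −Q_out · (m/V).
dm/m = −Q_out dt/(V₀ − 12.300 t); integrating gives ln(m/m₀) = −(Q_out/(Q_in−Q_out)) ln(V/V₀).
m = m₀ (V₀/V)^(Q_out/(Q_in−Q_out)) = 9.99 × (1080/787.26)^(-2.7317) = 4.2120 g.
C = m/V = 4.2120/787.26 = 0.0053502 g/gal.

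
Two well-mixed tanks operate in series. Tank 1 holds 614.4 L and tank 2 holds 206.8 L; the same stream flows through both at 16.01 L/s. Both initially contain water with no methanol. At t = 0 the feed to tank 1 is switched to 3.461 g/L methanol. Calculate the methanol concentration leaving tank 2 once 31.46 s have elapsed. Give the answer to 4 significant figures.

Species balance on tank i: dCᵢ/dt = (Cᵢ₋₁ − Cᵢ)/τᵢ with τᵢ = Vᵢ/Q.
τ₁ = 614.4/16.01 = 38.3760 s; τ₂ = 206.8/16.01 = 12.9169 s.
Tank 1: C₁ = C_in(1 − e^(−t/τ₁)). Tank 2 (τ₁ ≠ τ₂): C₂ = C_in[1 − (τ₁ e^(−t/τ₁) − τ₂ e^(−t/τ₂))/(τ₁ − τ₂)].
At t = 31.46: e^(−t/τ₁) = 0.440527, e^(−t/τ₂) = 0.0875484.
C₂ = 3.461·[1 − (38.3760·0.440527 − 12.9169·0.0875484)/(25.4591)] = 3.461·0.380385 = 1.31651 g/L.

1.317 g/L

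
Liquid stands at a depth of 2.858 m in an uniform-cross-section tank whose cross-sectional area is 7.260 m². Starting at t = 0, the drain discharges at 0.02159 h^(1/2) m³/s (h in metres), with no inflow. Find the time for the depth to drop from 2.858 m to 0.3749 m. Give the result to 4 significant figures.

Mass balance (ρ constant): A dh/dt = −0.02159 √h.
Separate and integrate: 2(√h − √h₀) = −(0.02159/A) t.
t = 2A(√h₀ − √h)/0.02159 = 2·7.260·(√2.858 − √0.3749)/0.02159
  = 14.5200 × (1.69056 − 0.612291) / 0.02159 = 725.174 s.

725.2 s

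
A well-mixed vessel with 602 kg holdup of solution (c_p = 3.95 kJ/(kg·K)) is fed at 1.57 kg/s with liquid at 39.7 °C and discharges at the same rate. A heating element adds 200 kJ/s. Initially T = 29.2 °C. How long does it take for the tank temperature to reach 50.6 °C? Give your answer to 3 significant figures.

M c_p dT/dt = ṁ c_p (T_in − T) + Q̇.
τ = M/ṁ = 383.44 s; T_ss = T_in + Q̇/(ṁ c_p) = 71.950 °C.
T(t) = T_ss + (T₀ − T_ss) e^(−t/τ). Set T = 50.6:
e^(−t/τ) = (50.6 − 71.950)/(29.2 − 71.950) = 0.49942
t = −383.44 · ln(0.49942) = 266.23 s.

266 s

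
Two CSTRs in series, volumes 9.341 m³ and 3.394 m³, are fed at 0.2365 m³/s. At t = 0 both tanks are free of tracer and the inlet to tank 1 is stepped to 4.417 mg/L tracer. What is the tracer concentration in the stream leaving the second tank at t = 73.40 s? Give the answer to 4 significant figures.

Species balance on tank i: dCᵢ/dt = (Cᵢ₋₁ − Cᵢ)/τᵢ with τᵢ = Vᵢ/Q.
τ₁ = 9.341/0.2365 = 39.4968 s; τ₂ = 3.394/0.2365 = 14.3510 s.
Solving the cascade with C₁(0)=C₂(0)=0 gives C₂(t) = C_in[1 − (τ₁ e^(−t/τ₁) − τ₂ e^(−t/τ₂))/(τ₁ − τ₂)].
At t = 73.40: e^(−t/τ₁) = 0.155925, e^(−t/τ₂) = 0.00600812.
C₂ = 4.417·[1 − (39.4968·0.155925 − 14.3510·0.00600812)/(25.1459)] = 4.417·0.758515 = 3.35036 mg/L.

3.350 mg/L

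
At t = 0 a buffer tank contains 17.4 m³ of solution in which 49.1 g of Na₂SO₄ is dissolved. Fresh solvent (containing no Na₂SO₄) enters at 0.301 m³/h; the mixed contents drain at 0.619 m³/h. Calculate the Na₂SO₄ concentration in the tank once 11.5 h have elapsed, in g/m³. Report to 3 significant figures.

2.26 g/m³

Total volume: dV/dt = Q_in − Q_out = -0.31800 m³/h, so V(t) = 17.4 − 0.31800 t and V(11.5) = 13.743 m³.
Solute balance: dm/dt = 0 − Q_out C = −Q_out m/V(t).
dm/m = −Q_out dt/(V₀ − 0.31800 t); integrating gives ln(m/m₀) = −(Q_out/(Q_in−Q_out)) ln(V/V₀).
m = m₀ (V₀/V)^(Q_out/(Q_in−Q_out)) = 49.1 × (17.4/13.743)^(-1.9465) = 31.019 g.
C = m/V = 31.019/13.743 = 2.2571 g/m³.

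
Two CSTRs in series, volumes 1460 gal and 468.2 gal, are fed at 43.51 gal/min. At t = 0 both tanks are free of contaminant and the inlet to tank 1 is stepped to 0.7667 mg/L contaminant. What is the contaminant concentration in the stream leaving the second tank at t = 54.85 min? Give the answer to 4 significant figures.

Species balance on tank i: dCᵢ/dt = (Cᵢ₋₁ − Cᵢ)/τᵢ with τᵢ = Vᵢ/Q.
τ₁ = 1460/43.51 = 33.5555 min; τ₂ = 468.2/43.51 = 10.7607 min.
Tank 1: C₁ = C_in(1 − e^(−t/τ₁)). Tank 2 (τ₁ ≠ τ₂): C₂ = C_in[1 − (τ₁ e^(−t/τ₁) − τ₂ e^(−t/τ₂))/(τ₁ − τ₂)].
At t = 54.85: e^(−t/τ₁) = 0.195029, e^(−t/τ₂) = 0.00611365.
C₂ = 0.7667·[1 − (33.5555·0.195029 − 10.7607·0.00611365)/(22.7948)] = 0.7667·0.715789 = 0.548795 mg/L.

0.5488 mg/L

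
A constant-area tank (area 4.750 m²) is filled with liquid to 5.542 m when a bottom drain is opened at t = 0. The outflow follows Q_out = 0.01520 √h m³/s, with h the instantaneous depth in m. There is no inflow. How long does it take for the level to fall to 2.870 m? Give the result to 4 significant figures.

412.5 s

With no inflow, A dh/dt = −0.01520 √h.
This is separable: 2 d(√h)/dt = −0.01520/A, so √h = √h₀ − (0.01520/(2A)) t.
t = 2A(√h₀ − √h)/0.01520 = 2·4.750·(√5.542 − √2.870)/0.01520
  = 9.50000 × (2.35415 − 1.69411) / 0.01520 = 412.524 s.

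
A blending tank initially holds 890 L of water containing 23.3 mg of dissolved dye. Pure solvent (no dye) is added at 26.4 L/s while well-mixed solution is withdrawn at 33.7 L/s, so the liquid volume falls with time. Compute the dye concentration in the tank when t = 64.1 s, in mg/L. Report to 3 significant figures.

Total volume: dV/dt = Q_in − Q_out = -7.3000 L/s, so V(t) = 890 − 7.3000 t and V(64.1) = 422.07 L.
Solute balance: dm/dt = 0 − Q_out C = −Q_out m/V(t).
dm/m = −Q_out dt/(V₀ − 7.3000 t); integrating gives ln(m/m₀) = −(Q_out/(Q_in−Q_out)) ln(V/V₀).
m = m₀ (V₀/V)^(Q_out/(Q_in−Q_out)) = 23.3 × (890/422.07)^(-4.6164) = 0.74405 mg.
C = m/V = 0.74405/422.07 = 0.0017629 mg/L.

0.00176 mg/L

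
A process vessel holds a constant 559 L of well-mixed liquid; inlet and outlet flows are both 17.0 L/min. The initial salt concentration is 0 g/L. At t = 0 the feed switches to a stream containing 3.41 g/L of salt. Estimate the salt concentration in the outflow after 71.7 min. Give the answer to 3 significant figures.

Accumulation = in − out for the solute gives V dC/dt = Q(C_in − C).
So dC/dt = (C_in − C)/τ with τ = V/Q = 559/17.0 = 32.882 min.
Solution: C(t) = C_in + (C₀ − C_in) e^(−t/τ).
C(71.7) = 3.41 + (0 − 3.41)·e^(−71.7/32.882) = 3.41 + (-3.4100)·0.11298 = 3.0247 g/L.

3.02 g/L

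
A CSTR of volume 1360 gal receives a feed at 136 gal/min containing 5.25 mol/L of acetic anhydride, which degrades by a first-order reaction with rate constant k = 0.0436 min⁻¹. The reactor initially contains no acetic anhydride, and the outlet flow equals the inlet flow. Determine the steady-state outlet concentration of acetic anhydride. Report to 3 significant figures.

3.66 mol/L

Species balance: V dC/dt = Q C_in − Q C − k V C.
At steady state: 0 = Q C_in − (Q + kV) C_ss, so C_ss = Q C_in/(Q + kV).
C_ss = 136·5.25/(136 + 0.0436·1360) = 714.00/195.30 = 3.6560 mol/L.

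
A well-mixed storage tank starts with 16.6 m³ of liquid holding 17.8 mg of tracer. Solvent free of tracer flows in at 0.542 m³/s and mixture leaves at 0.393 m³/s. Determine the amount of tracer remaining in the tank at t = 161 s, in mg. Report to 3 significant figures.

1.68 mg

Total volume: dV/dt = Q_in − Q_out = 0.14900 m³/s, so V(t) = 16.6 + 0.14900 t and V(161) = 40.589 m³.
Species balance (pure solvent in): dm/dt = −Q_out · m/V(t).
dm/m = −Q_out dt/(V₀ + 0.14900 t); integrating gives ln(m/m₀) = −(Q_out/(Q_in−Q_out)) ln(V/V₀).
m = m₀ (V₀/V)^(Q_out/(Q_in−Q_out)) = 17.8 × (16.6/40.589)^(2.6376) = 1.6836 mg.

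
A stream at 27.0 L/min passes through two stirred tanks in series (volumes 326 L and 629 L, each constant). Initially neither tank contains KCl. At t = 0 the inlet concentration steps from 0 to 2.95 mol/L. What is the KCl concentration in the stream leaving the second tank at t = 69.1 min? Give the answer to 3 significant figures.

2.64 mol/L

Each tank obeys Vᵢ dCᵢ/dt = Q(Cᵢ₋₁ − Cᵢ), so τᵢ = Vᵢ/Q.
τ₁ = 326/27.0 = 12.074 min; τ₂ = 629/27.0 = 23.296 min.
Solving the cascade with C₁(0)=C₂(0)=0 gives C₂(t) = C_in[1 − (τ₁ e^(−t/τ₁) − τ₂ e^(−t/τ₂))/(τ₁ − τ₂)].
At t = 69.1: e^(−t/τ₁) = 0.0032699, e^(−t/τ₂) = 0.051502.
C₂ = 2.95·[1 − (12.074·0.0032699 − 23.296·0.051502)/(-11.222)] = 2.95·0.89660 = 2.6450 mol/L.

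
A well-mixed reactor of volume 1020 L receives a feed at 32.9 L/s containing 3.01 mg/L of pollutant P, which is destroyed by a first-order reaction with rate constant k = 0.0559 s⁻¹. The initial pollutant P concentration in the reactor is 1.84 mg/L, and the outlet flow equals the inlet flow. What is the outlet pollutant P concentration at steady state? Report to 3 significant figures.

1.10 mg/L

Species balance: V dC/dt = Q C_in − Q C − k V C.
Steady state (dC/dt = 0): C_ss = Q C_in/(Q + kV) = C_in/(1 + kV/Q).
C_ss = 32.9·3.01/(32.9 + 0.0559·1020) = 99.029/89.918 = 1.1013 mg/L.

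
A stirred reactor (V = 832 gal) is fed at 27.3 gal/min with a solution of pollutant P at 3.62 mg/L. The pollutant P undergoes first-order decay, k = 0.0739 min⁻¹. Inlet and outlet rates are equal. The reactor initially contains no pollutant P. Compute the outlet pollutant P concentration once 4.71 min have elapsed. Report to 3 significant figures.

0.440 mg/L

Species balance: V dC/dt = Q C_in − Q C − k V C.
This is linear with rate a = Q/V + k = 0.10671 min⁻¹.
C_ss = Q C_in/(Q + kV) = 1.1131 mg/L; C(t) = C_ss + (C₀ − C_ss) e^(−a t).
C(4.71) = 1.1131 + (-1.1131)·e^(−0.10671·4.71) = 1.1131 + (-1.1131)·0.60495 = 0.43973 mg/L.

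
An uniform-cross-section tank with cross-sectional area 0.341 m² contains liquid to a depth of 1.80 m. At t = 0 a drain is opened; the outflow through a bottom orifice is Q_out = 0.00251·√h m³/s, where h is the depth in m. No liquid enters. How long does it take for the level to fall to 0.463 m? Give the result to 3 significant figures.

Mass balance (ρ constant): A dh/dt = −0.00251 √h.
∫ h^(−1/2) dh = −(0.00251/A) ∫ dt, giving 2√h = 2√h₀ − (0.00251/A) t.
t = 2A(√h₀ − √h)/0.00251 = 2·0.341·(√1.80 − √0.463)/0.00251
  = 0.68200 × (1.3416 − 0.68044) / 0.00251 = 179.66 s.

180 s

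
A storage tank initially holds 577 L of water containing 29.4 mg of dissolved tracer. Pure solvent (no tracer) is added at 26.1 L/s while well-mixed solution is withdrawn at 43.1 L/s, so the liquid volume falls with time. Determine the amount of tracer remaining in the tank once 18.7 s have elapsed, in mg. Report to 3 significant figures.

3.86 mg

Total volume: dV/dt = Q_in − Q_out = -17.000 L/s, so V(t) = 577 − 17.000 t and V(18.7) = 259.10 L.
Solute balance: dm/dt = 0 − Q_out C = −Q_out m/V(t).
dm/m = −Q_out dt/(V₀ − 17.000 t); integrating gives ln(m/m₀) = −(Q_out/(Q_in−Q_out)) ln(V/V₀).
m = m₀ (V₀/V)^(Q_out/(Q_in−Q_out)) = 29.4 × (577/259.10)^(-2.5353) = 3.8619 mg.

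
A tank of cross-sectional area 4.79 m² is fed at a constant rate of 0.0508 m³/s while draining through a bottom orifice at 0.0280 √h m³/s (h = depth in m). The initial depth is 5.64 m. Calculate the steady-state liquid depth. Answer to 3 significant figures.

3.29 m

A dh/dt = Q_in − 0.0280 √h. Steady state requires inflow = outflow:
Q_in = 0.0280 √h_ss ⇒ √h_ss = 0.0508/0.0280 = 1.8143.
h_ss = 1.8143² = 3.2916 m. (Since h₀ = 5.64 m > h_ss, the level will fall toward this value.)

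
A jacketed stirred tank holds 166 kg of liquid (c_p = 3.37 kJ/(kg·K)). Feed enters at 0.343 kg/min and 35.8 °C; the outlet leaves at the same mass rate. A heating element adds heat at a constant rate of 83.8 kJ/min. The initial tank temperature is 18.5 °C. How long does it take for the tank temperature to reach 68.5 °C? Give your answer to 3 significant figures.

394 min

M c_p dT/dt = ṁ c_p (T_in − T) + Q̇.
τ = M/ṁ = 483.97 min; T_ss = T_in + Q̇/(ṁ c_p) = 108.30 °C.
T(t) = T_ss + (T₀ − T_ss) e^(−t/τ). Set T = 68.5:
e^(−t/τ) = (68.5 − 108.30)/(18.5 − 108.30) = 0.44319
t = −483.97 · ln(0.44319) = 393.83 min.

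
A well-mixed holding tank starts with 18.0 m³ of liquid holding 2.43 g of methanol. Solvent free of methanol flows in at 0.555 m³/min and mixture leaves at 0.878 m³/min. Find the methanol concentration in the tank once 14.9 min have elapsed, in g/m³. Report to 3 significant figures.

0.0791 g/m³

Total volume: dV/dt = Q_in − Q_out = -0.32300 m³/min, so V(t) = 18.0 − 0.32300 t and V(14.9) = 13.187 m³.
Solute balance: dm/dt = 0 − Q_out C = −Q_out m/V(t).
Separate: dm/m = −Q_out dt/V(t) ⇒ ln(m/m₀) = −(Q_out/(Q_in−Q_out)) ln(V/V₀).
m = m₀ (V₀/V)^(Q_out/(Q_in−Q_out)) = 2.43 × (18.0/13.187)^(-2.7183) = 1.0431 g.
C = m/V = 1.0431/13.187 = 0.079098 g/m³.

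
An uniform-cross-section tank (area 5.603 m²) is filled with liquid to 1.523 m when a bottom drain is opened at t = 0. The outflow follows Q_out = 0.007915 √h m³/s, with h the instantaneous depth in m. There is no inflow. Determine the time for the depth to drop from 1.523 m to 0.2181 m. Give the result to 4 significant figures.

With no inflow, A dh/dt = −0.007915 √h.
∫ h^(−1/2) dh = −(0.007915/A) ∫ dt, giving 2√h = 2√h₀ − (0.007915/A) t.
t = 2A(√h₀ − √h)/0.007915 = 2·5.603·(√1.523 − √0.2181)/0.007915
  = 11.2060 × (1.23410 − 0.467012) / 0.007915 = 1086.04 s.

1086 s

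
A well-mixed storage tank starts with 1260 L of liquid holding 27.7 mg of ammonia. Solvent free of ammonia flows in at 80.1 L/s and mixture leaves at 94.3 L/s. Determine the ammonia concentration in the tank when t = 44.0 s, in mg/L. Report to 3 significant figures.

Total volume: dV/dt = Q_in − Q_out = -14.200 L/s, so V(t) = 1260 − 14.200 t and V(44.0) = 635.20 L.
Species balance (pure solvent in): dm/dt = −Q_out · m/V(t).
dm/m = −Q_out dt/(V₀ − 14.200 t); integrating gives ln(m/m₀) = −(Q_out/(Q_in−Q_out)) ln(V/V₀).
m = m₀ (V₀/V)^(Q_out/(Q_in−Q_out)) = 27.7 × (1260/635.20)^(-6.6408) = 0.29315 mg.
C = m/V = 0.29315/635.20 = 0.00046151 mg/L.

0.000462 mg/L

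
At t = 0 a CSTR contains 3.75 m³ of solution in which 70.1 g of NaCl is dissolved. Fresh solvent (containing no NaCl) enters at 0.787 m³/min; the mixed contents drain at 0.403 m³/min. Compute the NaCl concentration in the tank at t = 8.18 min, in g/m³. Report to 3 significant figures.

5.37 g/m³

Total volume: dV/dt = Q_in − Q_out = 0.38400 m³/min, so V(t) = 3.75 + 0.38400 t and V(8.18) = 6.8911 m³.
No NaCl enters, so dm/dt = −Q_out · (m/V).
Separate: dm/m = −Q_out dt/V(t) ⇒ ln(m/m₀) = −(Q_out/(Q_in−Q_out)) ln(V/V₀).
m = m₀ (V₀/V)^(Q_out/(Q_in−Q_out)) = 70.1 × (3.75/6.8911)^(1.0495) = 37.016 g.
C = m/V = 37.016/6.8911 = 5.3715 g/m³.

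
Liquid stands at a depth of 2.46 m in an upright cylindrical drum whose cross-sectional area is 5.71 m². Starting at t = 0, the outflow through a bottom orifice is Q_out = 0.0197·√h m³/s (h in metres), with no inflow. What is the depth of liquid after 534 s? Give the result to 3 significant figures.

With no inflow, A dh/dt = −0.0197 √h.
This is separable: 2 d(√h)/dt = −0.0197/A, so √h = √h₀ − (0.0197/(2A)) t.
√h = √2.46 − 0.0197·534/(2·5.71) = 1.5684 − 0.92117 = 0.64727.
h = 0.64727² = 0.41895 m.

0.419 m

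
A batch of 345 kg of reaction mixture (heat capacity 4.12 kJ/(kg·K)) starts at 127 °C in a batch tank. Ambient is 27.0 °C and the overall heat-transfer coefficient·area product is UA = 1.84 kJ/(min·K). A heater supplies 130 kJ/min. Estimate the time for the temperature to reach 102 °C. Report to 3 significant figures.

1480 min

First-law balance (no shaft work): M c_p dT/dt = −UA(T − T_amb) + Q̇.
τ = M c_p/UA = 772.50 min; T_ss = T_amb + Q̇/UA = 27.0 + 130/1.84 = 97.652 °C.
T(t) = T_ss + (T₀ − T_ss)e^(−t/τ); set T = 102:
t = −τ ln[(T − T_ss)/(T₀ − T_ss)] = −772.50 · ln(0.14815) = 1475.1 min.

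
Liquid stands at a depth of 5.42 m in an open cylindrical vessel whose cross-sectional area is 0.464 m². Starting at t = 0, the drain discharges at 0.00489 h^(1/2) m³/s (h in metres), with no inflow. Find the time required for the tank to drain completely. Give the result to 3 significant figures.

442 s

A dh/dt = −Q_out = −0.00489 √h.
∫ h^(−1/2) dh = −(0.00489/A) ∫ dt, giving 2√h = 2√h₀ − (0.00489/A) t.
Tank is empty when √h = 0: t_empty = 2A√h₀/0.00489.
t_empty = 2·0.464·√5.42/0.00489 = 0.92800·2.3281/0.00489 = 441.81 s.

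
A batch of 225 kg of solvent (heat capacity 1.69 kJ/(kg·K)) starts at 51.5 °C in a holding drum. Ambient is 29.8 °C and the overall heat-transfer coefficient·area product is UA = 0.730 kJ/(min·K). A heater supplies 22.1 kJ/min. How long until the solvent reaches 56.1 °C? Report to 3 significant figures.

401 min

Energy balance: M c_p dT/dt = −UA(T − T_amb) + Q̇.
τ = M c_p/UA = 520.89 min; T_ss = T_amb + Q̇/UA = 29.8 + 22.1/0.730 = 60.074 °C.
T(t) = T_ss + (T₀ − T_ss)e^(−t/τ); set T = 56.1:
t = −τ ln[(T − T_ss)/(T₀ − T_ss)] = −520.89 · ln(0.46349) = 400.55 min.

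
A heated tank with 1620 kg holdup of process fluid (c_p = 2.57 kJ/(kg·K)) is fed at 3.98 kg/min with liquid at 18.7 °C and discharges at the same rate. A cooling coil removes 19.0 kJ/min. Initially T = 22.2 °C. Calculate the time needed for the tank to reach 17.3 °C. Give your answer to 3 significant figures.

1000 min

M c_p dT/dt = ṁ c_p (T_in − T) − Q̇.
τ = M/ṁ = 407.04 min; T_ss = T_in − Q̇/(ṁ c_p) = 16.842 °C.
T(t) = T_ss + (T₀ − T_ss) e^(−t/τ). Set T = 17.3:
e^(−t/τ) = (17.3 − 16.842)/(22.2 − 16.842) = 0.085401
t = −407.04 · ln(0.085401) = 1001.5 min.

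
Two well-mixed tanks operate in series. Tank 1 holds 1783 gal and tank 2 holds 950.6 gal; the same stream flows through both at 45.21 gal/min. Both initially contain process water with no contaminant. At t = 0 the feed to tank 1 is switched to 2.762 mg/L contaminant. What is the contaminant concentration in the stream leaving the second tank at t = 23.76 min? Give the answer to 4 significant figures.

0.5420 mg/L

Species balance on tank i: dCᵢ/dt = (Cᵢ₋₁ − Cᵢ)/τᵢ with τᵢ = Vᵢ/Q.
τ₁ = 1783/45.21 = 39.4382 min; τ₂ = 950.6/45.21 = 21.0263 min.
Solving the cascade with C₁(0)=C₂(0)=0 gives C₂(t) = C_in[1 − (τ₁ e^(−t/τ₁) − τ₂ e^(−t/τ₂))/(τ₁ − τ₂)].
At t = 23.76: e^(−t/τ₁) = 0.547462, e^(−t/τ₂) = 0.323029.
C₂ = 2.762·[1 − (39.4382·0.547462 − 21.0263·0.323029)/(18.4119)] = 2.762·0.196236 = 0.542003 mg/L.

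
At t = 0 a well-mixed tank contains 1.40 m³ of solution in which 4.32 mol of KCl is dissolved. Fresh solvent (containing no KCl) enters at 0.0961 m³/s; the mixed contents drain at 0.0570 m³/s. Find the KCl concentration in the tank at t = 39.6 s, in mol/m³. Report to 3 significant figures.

0.495 mol/m³

Let m(t) be the amount of KCl. Volume: V(t) = V₀ + (Q_in − Q_out) t = 1.40 + 0.039100 t; V(39.6) = 2.9484 m³.
No KCl enters, so dm/dt = −Q_out · (m/V).
Separate: dm/m = −Q_out dt/V(t) ⇒ ln(m/m₀) = −(Q_out/(Q_in−Q_out)) ln(V/V₀).
m = m₀ (V₀/V)^(Q_out/(Q_in−Q_out)) = 4.32 × (1.40/2.9484)^(1.4578) = 1.4587 mol.
C = m/V = 1.4587/2.9484 = 0.49474 mol/m³.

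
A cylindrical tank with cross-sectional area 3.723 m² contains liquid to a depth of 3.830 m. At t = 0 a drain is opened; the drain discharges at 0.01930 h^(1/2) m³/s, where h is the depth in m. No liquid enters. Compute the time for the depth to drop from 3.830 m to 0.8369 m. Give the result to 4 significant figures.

With no inflow, A dh/dt = −0.01930 √h.
Separate and integrate: 2(√h − √h₀) = −(0.01930/A) t.
t = 2A(√h₀ − √h)/0.01930 = 2·3.723·(√3.830 − √0.8369)/0.01930
  = 7.44600 × (1.95704 − 0.914822) / 0.01930 = 402.090 s.

402.1 s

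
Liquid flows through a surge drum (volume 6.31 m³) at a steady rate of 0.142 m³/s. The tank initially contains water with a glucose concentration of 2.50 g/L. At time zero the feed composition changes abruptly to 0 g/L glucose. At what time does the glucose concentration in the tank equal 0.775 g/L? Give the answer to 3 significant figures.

Accumulation = in − out for the solute gives V dC/dt = Q(C_in − C), so τ = V/Q = 44.437 s.
C(t) = C_in + (C₀ − C_in) e^(−t/τ). Set C = 0.775 and solve for t:
e^(−t/τ) = (C − C_in)/(C₀ − C_in) = (0.775 − 0)/(2.50 − 0) = 0.31000
t = −τ ln(…) = 44.437 × 1.1712 = 52.043 s.

52.0 s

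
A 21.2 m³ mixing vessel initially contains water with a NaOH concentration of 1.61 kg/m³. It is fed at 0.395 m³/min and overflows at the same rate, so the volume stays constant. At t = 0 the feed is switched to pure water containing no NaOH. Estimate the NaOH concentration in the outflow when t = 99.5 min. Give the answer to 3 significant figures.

Accumulation = in − out for the solute gives V dC/dt = Q(C_in − C).
Time constant τ = V/Q = 21.2/0.395 = 53.671 min.
Solution: C(t) = C_in + (C₀ − C_in) e^(−t/τ).
C(99.5) = 0 + (1.61 − 0)·e^(−99.5/53.671) = 0 + (1.6100)·0.15663 = 0.25217 kg/m³.

0.252 kg/m³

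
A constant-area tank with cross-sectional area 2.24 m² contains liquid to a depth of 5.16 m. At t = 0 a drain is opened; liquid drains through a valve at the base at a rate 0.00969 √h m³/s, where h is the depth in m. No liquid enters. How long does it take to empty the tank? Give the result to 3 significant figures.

1050 s

A dh/dt = −Q_out = −0.00969 √h.
Separate and integrate: 2(√h − √h₀) = −(0.00969/A) t.
Set h = 0: 2√h₀ = (0.00969/A) t_empty ⇒ t_empty = 2A√h₀/0.00969.
t_empty = 2·2.24·√5.16/0.00969 = 4.4800·2.2716/0.00969 = 1050.2 s.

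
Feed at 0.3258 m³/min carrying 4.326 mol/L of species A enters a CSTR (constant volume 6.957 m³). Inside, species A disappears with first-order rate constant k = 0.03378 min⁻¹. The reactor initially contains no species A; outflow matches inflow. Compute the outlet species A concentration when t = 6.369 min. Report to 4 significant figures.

1.009 mol/L

V dC/dt = Q(C_in − C) − k V C.
This is linear with rate a = Q/V + k = 0.0806105 min⁻¹.
C_ss = Q C_in/(Q + kV) = 2.51318 mol/L; C(t) = C_ss + (C₀ − C_ss) e^(−a t).
C(6.369) = 2.51318 + (-2.51318)·e^(−0.0806105·6.369) = 2.51318 + (-2.51318)·0.598452 = 1.00916 mol/L.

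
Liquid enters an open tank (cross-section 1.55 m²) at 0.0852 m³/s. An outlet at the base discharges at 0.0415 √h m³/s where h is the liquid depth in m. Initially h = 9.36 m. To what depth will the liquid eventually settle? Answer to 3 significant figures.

4.21 m

Level balance: A dh/dt = 0.0852 − 0.0415 √h. Setting dh/dt = 0:
Q_in = 0.0415 √h_ss ⇒ √h_ss = 0.0852/0.0415 = 2.0530.
h_ss = 2.0530² = 4.2149 m. (Since h₀ = 9.36 m > h_ss, the level will fall toward this value.)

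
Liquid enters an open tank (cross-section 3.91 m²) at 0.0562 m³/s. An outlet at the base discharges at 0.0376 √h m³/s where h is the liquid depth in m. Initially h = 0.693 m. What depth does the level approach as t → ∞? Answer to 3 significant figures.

A dh/dt = Q_in − 0.0376 √h. Steady state requires inflow = outflow:
Q_in = 0.0376 √h_ss ⇒ √h_ss = 0.0562/0.0376 = 1.4947.
h_ss = 1.4947² = 2.2341 m. (Since h₀ = 0.693 m < h_ss, the level will rise toward this value.)

2.23 m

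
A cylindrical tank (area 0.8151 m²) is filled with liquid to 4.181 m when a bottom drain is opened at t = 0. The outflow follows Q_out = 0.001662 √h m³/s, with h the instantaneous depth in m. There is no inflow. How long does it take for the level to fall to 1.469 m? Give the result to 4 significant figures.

A dh/dt = −Q_out = −0.001662 √h.
This is separable: 2 d(√h)/dt = −0.001662/A, so √h = √h₀ − (0.001662/(2A)) t.
t = 2A(√h₀ − √h)/0.001662 = 2·0.8151·(√4.181 − √1.469)/0.001662
  = 1.63020 × (2.04475 − 1.21202) / 0.001662 = 816.793 s.

816.8 s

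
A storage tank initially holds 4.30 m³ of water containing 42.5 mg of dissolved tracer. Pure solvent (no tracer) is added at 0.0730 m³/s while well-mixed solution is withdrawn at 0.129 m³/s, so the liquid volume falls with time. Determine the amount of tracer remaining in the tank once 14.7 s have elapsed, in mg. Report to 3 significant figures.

Let m(t) be the amount of tracer. Volume: V(t) = V₀ + (Q_in − Q_out) t = 4.30 − 0.056000 t; V(14.7) = 3.4768 m³.
Species balance (pure solvent in): dm/dt = −Q_out · m/V(t).
Separate: dm/m = −Q_out dt/V(t) ⇒ ln(m/m₀) = −(Q_out/(Q_in−Q_out)) ln(V/V₀).
m = m₀ (V₀/V)^(Q_out/(Q_in−Q_out)) = 42.5 × (4.30/3.4768)^(-2.3036) = 26.049 mg.

26.0 mg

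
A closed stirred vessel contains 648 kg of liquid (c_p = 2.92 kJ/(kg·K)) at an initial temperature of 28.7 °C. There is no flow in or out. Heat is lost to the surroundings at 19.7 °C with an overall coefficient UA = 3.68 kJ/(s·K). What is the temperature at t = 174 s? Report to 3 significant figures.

Lumped-capacitance energy balance: M c_p dT/dt = UA(T_amb − T).
dT/dt = (T_ss − T)/τ with T_ss = T_amb = 19.700 °C, τ = M c_p/UA = 648·2.92/3.68 = 514.17 s.
Solution: T(t) = T_ss + (T₀ − T_ss) e^(−t/τ).
T(174) = 19.700 + (9.0000)·0.71291 = 26.116 °C.

26.1 °C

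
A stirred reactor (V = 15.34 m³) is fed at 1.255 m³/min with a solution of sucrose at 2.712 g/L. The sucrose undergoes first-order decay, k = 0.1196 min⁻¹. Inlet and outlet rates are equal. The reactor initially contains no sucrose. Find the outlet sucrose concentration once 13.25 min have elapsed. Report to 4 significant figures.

1.025 g/L

Species balance: V dC/dt = Q C_in − Q C − k V C.
dC/dt = (Q/V) C_in − (Q/V + k) C; effective rate a = Q/V + k = 0.0818123 + 0.1196 = 0.201412 min⁻¹.
C_ss = Q C_in/(Q + kV) = 1.10160 g/L; C(t) = C_ss + (C₀ − C_ss) e^(−a t).
C(13.25) = 1.10160 + (-1.10160)·e^(−0.201412·13.25) = 1.10160 + (-1.10160)·0.0693415 = 1.02521 g/L.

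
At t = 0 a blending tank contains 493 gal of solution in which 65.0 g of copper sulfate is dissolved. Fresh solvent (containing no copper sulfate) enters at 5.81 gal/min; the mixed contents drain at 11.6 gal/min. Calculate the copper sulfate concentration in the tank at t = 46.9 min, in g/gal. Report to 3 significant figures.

Total volume: dV/dt = Q_in − Q_out = -5.7900 gal/min, so V(t) = 493 − 5.7900 t and V(46.9) = 221.45 gal.
Species balance (pure solvent in): dm/dt = −Q_out · m/V(t).
dm/m = −Q_out dt/(V₀ − 5.7900 t); integrating gives ln(m/m₀) = −(Q_out/(Q_in−Q_out)) ln(V/V₀).
m = m₀ (V₀/V)^(Q_out/(Q_in−Q_out)) = 65.0 × (493/221.45)^(-2.0035) = 13.079 g.
C = m/V = 13.079/221.45 = 0.059060 g/gal.

0.0591 g/gal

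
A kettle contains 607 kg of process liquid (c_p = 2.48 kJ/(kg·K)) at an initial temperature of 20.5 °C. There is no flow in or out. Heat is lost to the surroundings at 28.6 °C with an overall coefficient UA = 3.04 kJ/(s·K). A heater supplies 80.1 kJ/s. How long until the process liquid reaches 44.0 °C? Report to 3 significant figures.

568 s

Unsteady energy balance on the tank contents: M c_p dT/dt = −UA(T − T_amb) + Q̇.
τ = M c_p/UA = 495.18 s; T_ss = T_amb + Q̇/UA = 28.6 + 80.1/3.04 = 54.949 °C.
T(t) = T_ss + (T₀ − T_ss)e^(−t/τ); set T = 44.0:
t = −τ ln[(T − T_ss)/(T₀ − T_ss)] = −495.18 · ln(0.31783) = 567.61 s.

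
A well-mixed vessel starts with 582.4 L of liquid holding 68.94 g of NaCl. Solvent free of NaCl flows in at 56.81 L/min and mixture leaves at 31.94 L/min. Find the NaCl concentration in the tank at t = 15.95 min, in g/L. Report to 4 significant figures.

Total volume: dV/dt = Q_in − Q_out = 24.8700 L/min, so V(t) = 582.4 + 24.8700 t and V(15.95) = 979.076 L.
Solute balance: dm/dt = 0 − Q_out C = −Q_out m/V(t).
Separate: dm/m = −Q_out dt/V(t) ⇒ ln(m/m₀) = −(Q_out/(Q_in−Q_out)) ln(V/V₀).
m = m₀ (V₀/V)^(Q_out/(Q_in−Q_out)) = 68.94 × (582.4/979.076)^(1.28428) = 35.3789 g.
C = m/V = 35.3789/979.076 = 0.0361350 g/L.

0.03613 g/L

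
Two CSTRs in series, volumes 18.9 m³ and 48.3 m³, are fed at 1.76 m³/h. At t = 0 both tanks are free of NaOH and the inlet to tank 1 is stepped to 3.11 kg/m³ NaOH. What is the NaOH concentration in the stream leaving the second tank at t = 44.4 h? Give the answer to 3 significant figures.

Species balance on tank i: dCᵢ/dt = (Cᵢ₋₁ − Cᵢ)/τᵢ with τᵢ = Vᵢ/Q.
τ₁ = 18.9/1.76 = 10.739 h; τ₂ = 48.3/1.76 = 27.443 h.
Solving the cascade with C₁(0)=C₂(0)=0 gives C₂(t) = C_in[1 − (τ₁ e^(−t/τ₁) − τ₂ e^(−t/τ₂))/(τ₁ − τ₂)].
At t = 44.4: e^(−t/τ₁) = 0.016009, e^(−t/τ₂) = 0.19832.
C₂ = 3.11·[1 − (10.739·0.016009 − 27.443·0.19832)/(-16.705)] = 3.11·0.68448 = 2.1287 kg/m³.

2.13 kg/m³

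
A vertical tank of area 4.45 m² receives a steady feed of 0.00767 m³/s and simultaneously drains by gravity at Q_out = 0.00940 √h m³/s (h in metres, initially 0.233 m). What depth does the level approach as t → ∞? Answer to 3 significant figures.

0.666 m

Level balance: A dh/dt = 0.00767 − 0.00940 √h. Setting dh/dt = 0:
Q_in = 0.00940 √h_ss ⇒ √h_ss = 0.00767/0.00940 = 0.81596.
h_ss = 0.81596² = 0.66579 m. (Since h₀ = 0.233 m < h_ss, the level will rise toward this value.)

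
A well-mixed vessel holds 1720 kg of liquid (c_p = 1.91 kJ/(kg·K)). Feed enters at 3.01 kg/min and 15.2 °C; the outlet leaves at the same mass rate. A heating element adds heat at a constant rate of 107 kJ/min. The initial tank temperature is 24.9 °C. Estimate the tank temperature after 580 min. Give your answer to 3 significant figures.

Energy balance: M c_p dT/dt = ṁ c_p (T_in − T) + 107.
τ = M/ṁ = 571.43 min; T_ss = T_in + Q̇/(ṁ c_p) = 15.2 + 107/(3.01·1.91) = 33.812 °C.
T approaches T_ss exponentially: T(t) = T_ss + (T₀ − T_ss) e^(−t/τ).
T(580) = 33.812 + (-8.9116)·e^(−580/571.43) = 33.812 + (-8.9116)·0.36240 = 30.582 °C.

30.6 °C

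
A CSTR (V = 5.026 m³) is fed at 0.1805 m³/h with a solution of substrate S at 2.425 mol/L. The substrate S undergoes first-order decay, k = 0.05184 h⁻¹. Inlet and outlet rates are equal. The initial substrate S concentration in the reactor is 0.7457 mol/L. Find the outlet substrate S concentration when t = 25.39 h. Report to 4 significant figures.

0.9659 mol/L

Species balance: V dC/dt = Q C_in − Q C − k V C.
This is linear with rate a = Q/V + k = 0.0877533 h⁻¹.
C_ss = Q C_in/(Q + kV) = 0.992438 mol/L; C(t) = C_ss + (C₀ − C_ss) e^(−a t).
C(25.39) = 0.992438 + (-0.246738)·e^(−0.0877533·25.39) = 0.992438 + (-0.246738)·0.107738 = 0.965855 mol/L.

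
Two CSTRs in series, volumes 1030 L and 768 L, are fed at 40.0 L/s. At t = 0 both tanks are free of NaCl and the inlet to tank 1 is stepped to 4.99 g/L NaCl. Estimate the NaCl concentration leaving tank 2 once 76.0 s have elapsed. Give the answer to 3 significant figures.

4.24 g/L

Time constants: τᵢ = Vᵢ/Q for each well-mixed tank.
τ₁ = 1030/40.0 = 25.750 s; τ₂ = 768/40.0 = 19.200 s.
Solving the cascade with C₁(0)=C₂(0)=0 gives C₂(t) = C_in[1 − (τ₁ e^(−t/τ₁) − τ₂ e^(−t/τ₂))/(τ₁ − τ₂)].
At t = 76.0: e^(−t/τ₁) = 0.052264, e^(−t/τ₂) = 0.019095.
C₂ = 4.99·[1 − (25.750·0.052264 − 19.200·0.019095)/(6.5500)] = 4.99·0.85051 = 4.2440 g/L.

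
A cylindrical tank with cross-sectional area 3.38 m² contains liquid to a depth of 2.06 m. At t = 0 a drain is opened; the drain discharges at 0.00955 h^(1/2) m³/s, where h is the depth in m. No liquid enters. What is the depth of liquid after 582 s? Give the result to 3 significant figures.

0.376 m

With no inflow, A dh/dt = −0.00955 √h.
Separate and integrate: 2(√h − √h₀) = −(0.00955/A) t.
√h = √2.06 − 0.00955·582/(2·3.38) = 1.4353 − 0.82220 = 0.61307.
h = 0.61307² = 0.37585 m.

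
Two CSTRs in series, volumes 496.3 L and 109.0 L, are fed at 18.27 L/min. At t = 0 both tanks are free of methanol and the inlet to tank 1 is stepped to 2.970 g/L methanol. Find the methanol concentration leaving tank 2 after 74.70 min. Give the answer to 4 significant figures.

Time constants: τᵢ = Vᵢ/Q for each well-mixed tank.
τ₁ = 496.3/18.27 = 27.1648 min; τ₂ = 109.0/18.27 = 5.96606 min.
Solving the cascade with C₁(0)=C₂(0)=0 gives C₂(t) = C_in[1 − (τ₁ e^(−t/τ₁) − τ₂ e^(−t/τ₂))/(τ₁ − τ₂)].
At t = 74.70: e^(−t/τ₁) = 0.0639351, e^(−t/τ₂) = 3.64988e-06.
C₂ = 2.970·[1 − (27.1648·0.0639351 − 5.96606·3.64988e-06)/(21.1987)] = 2.970·0.918072 = 2.72667 g/L.

2.727 g/L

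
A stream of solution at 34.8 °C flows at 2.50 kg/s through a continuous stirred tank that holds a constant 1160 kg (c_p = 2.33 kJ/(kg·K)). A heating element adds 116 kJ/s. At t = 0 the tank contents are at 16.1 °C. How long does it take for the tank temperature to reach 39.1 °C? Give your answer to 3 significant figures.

420 s

First-law balance (no shaft work): M c_p dT/dt = ṁ c_p (T_in − T) + 116.
τ = M/ṁ = 464.00 s; T_ss = T_in + Q̇/(ṁ c_p) = 54.714 °C.
T(t) = T_ss + (T₀ − T_ss) e^(−t/τ). Set T = 39.1:
e^(−t/τ) = (39.1 − 54.714)/(16.1 − 54.714) = 0.40436
t = −464.00 · ln(0.40436) = 420.12 s.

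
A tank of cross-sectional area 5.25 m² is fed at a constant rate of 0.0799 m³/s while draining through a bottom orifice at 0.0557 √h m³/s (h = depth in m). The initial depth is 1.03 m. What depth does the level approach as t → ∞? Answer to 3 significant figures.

2.06 m

Level balance: A dh/dt = 0.0799 − 0.0557 √h. Setting dh/dt = 0:
Q_in = 0.0557 √h_ss ⇒ √h_ss = 0.0799/0.0557 = 1.4345.
h_ss = 1.4345² = 2.0577 m. (Since h₀ = 1.03 m < h_ss, the level will rise toward this value.)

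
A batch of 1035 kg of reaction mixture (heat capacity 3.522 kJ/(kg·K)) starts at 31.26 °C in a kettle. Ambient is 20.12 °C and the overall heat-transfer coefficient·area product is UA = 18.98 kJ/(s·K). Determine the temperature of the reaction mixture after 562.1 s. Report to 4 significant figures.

M c_p dT/dt = −UA(T − T_amb).
dT/dt = (T_ss − T)/τ with T_ss = T_amb = 20.1200 °C, τ = M c_p/UA = 1035·3.522/18.98 = 192.058 s.
Integrating: T(t) = T_ss + (T₀ − T_ss) e^(−t/τ).
T(562.1) = 20.1200 + (11.1400)·0.0535729 = 20.7168 °C.

20.72 °C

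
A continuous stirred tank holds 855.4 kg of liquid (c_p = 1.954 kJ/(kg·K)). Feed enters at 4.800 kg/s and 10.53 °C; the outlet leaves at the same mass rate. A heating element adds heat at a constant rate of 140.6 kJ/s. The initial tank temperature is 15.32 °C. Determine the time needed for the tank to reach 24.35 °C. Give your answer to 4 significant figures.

385.8 s

M c_p dT/dt = ṁ c_p (T_in − T) + Q̇.
τ = M/ṁ = 178.208 s; T_ss = T_in + Q̇/(ṁ c_p) = 25.5206 °C.
T(t) = T_ss + (T₀ − T_ss) e^(−t/τ). Set T = 24.35:
e^(−t/τ) = (24.35 − 25.5206)/(15.32 − 25.5206) = 0.114759
t = −178.208 · ln(0.114759) = 385.806 s.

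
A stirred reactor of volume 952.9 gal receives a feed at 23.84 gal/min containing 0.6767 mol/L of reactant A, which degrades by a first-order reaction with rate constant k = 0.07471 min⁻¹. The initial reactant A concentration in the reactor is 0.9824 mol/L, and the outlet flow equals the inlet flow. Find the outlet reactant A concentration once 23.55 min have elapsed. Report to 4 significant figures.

0.2474 mol/L

V dC/dt = Q(C_in − C) − k V C.
dC/dt = (Q/V) C_in − (Q/V + k) C; effective rate a = Q/V + k = 0.0250184 + 0.07471 = 0.0997284 min⁻¹.
C_ss = Q C_in/(Q + kV) = 0.169760 mol/L; C(t) = C_ss + (C₀ − C_ss) e^(−a t).
C(23.55) = 0.169760 + (0.812640)·e^(−0.0997284·23.55) = 0.169760 + (0.812640)·0.0955025 = 0.247370 mol/L.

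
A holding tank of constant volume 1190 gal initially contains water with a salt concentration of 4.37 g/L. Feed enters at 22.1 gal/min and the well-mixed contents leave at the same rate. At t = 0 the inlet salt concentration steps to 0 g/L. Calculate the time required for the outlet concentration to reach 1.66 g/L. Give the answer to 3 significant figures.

52.1 min

Species balance: V dC/dt = Q(C_in − C) ⇒ τ = V/Q = 53.846 min.
C(t) = C_in + (C₀ − C_in) e^(−t/τ). Set C = 1.66 and solve for t:
e^(−t/τ) = (C − C_in)/(C₀ − C_in) = (1.66 − 0)/(4.37 − 0) = 0.37986
t = −τ ln(…) = 53.846 × 0.96795 = 52.120 min.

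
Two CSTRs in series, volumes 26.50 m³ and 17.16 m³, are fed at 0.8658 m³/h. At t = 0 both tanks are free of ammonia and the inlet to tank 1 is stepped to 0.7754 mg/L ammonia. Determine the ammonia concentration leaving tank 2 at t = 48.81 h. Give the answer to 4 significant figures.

0.4503 mg/L

Each tank obeys Vᵢ dCᵢ/dt = Q(Cᵢ₋₁ − Cᵢ), so τᵢ = Vᵢ/Q.
τ₁ = 26.50/0.8658 = 30.6075 h; τ₂ = 17.16/0.8658 = 19.8198 h.
Solving the cascade with C₁(0)=C₂(0)=0 gives C₂(t) = C_in[1 − (τ₁ e^(−t/τ₁) − τ₂ e^(−t/τ₂))/(τ₁ − τ₂)].
At t = 48.81: e^(−t/τ₁) = 0.202968, e^(−t/τ₂) = 0.0852057.
C₂ = 0.7754·[1 − (30.6075·0.202968 − 19.8198·0.0852057)/(10.7877)] = 0.7754·0.580671 = 0.450253 mg/L.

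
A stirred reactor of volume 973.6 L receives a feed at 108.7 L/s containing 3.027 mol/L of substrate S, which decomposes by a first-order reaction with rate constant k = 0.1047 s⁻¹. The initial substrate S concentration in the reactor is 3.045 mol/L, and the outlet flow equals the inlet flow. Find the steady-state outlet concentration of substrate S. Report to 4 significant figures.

1.562 mol/L

Accumulation = in − out − consumed: V dC/dt = Q C_in − Q C − k V C.
At steady state: 0 = Q C_in − (Q + kV) C_ss, so C_ss = Q C_in/(Q + kV).
C_ss = 108.7·3.027/(108.7 + 0.1047·973.6) = 329.035/210.636 = 1.56210 mol/L.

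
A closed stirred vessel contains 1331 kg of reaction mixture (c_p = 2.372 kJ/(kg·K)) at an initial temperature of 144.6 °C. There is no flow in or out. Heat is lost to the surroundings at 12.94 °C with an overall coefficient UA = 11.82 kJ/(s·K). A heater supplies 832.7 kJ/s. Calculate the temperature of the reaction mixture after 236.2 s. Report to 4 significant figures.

108.7 °C

Energy balance: M c_p dT/dt = −UA(T − T_amb) + Q̇.
dT/dt = (T_ss − T)/τ with T_ss = T_amb + Q̇/UA = 12.94 + 832.7/11.82 = 83.3884 °C, τ = M c_p/UA = 1331·2.372/11.82 = 267.101 s.
T approaches T_ss exponentially: T(t) = T_ss + (T₀ − T_ss) e^(−t/τ).
T(236.2) = 83.3884 + (61.2116)·0.412999 = 108.669 °C.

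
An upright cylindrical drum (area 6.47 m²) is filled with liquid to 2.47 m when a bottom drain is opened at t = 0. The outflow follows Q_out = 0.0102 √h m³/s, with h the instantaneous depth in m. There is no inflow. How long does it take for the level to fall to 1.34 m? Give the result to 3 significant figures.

525 s

Accumulation of liquid (constant cross-section A): A dh/dt = −0.0102 √h.
∫ h^(−1/2) dh = −(0.0102/A) ∫ dt, giving 2√h = 2√h₀ − (0.0102/A) t.
t = 2A(√h₀ − √h)/0.0102 = 2·6.47·(√2.47 − √1.34)/0.0102
  = 12.940 × (1.5716 − 1.1576) / 0.0102 = 525.26 s.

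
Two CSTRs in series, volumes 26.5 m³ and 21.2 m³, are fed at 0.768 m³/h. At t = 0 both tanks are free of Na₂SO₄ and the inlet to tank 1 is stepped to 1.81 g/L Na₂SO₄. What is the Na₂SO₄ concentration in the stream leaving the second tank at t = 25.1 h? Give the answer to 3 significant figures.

Time constants: τᵢ = Vᵢ/Q for each well-mixed tank.
τ₁ = 26.5/0.768 = 34.505 h; τ₂ = 21.2/0.768 = 27.604 h.
Solving the cascade with C₁(0)=C₂(0)=0 gives C₂(t) = C_in[1 − (τ₁ e^(−t/τ₁) − τ₂ e^(−t/τ₂))/(τ₁ − τ₂)].
At t = 25.1: e^(−t/τ₁) = 0.48315, e^(−t/τ₂) = 0.40281.
C₂ = 1.81·[1 − (34.505·0.48315 − 27.604·0.40281)/(6.9010)] = 1.81·0.19550 = 0.35385 g/L.

0.354 g/L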